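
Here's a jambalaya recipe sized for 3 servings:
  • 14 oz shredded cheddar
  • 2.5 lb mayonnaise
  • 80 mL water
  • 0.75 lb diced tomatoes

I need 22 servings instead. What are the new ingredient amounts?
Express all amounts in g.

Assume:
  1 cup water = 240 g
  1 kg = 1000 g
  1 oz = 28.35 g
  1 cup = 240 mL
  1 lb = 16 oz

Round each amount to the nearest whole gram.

Scaling factor: 22/3.
shredded cheddar: 14 oz × 22/3 × 28.35 g/oz ≈ 2911 g
mayonnaise: 2.5 lb × 22/3 × 16 oz/lb × 28.35 g/oz = 8316 g
water: 80 mL × 22/3 ÷ 240 mL/cup × 240 g/cup ≈ 587 g
diced tomatoes: 0.75 lb × 22/3 × 16 oz/lb × 28.35 g/oz ≈ 2495 g

shredded cheddar: 2911 g; mayonnaise: 8316 g; water: 587 g; diced tomatoes: 2495 g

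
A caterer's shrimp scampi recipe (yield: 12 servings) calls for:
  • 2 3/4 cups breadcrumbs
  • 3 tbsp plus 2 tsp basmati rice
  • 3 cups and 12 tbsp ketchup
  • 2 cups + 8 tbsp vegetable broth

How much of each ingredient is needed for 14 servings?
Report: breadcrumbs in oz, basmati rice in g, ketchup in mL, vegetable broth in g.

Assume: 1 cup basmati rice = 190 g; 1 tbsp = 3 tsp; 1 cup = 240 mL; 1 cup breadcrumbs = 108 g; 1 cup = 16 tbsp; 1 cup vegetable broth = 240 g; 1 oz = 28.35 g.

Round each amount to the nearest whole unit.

Scaling factor: 14/12 = 7/6.
breadcrumbs: 2.75 cup × 7/6 × 108 g/cup ÷ 28.35 g/oz ≈ 12 oz
basmati rice: (3 tbsp + 2 tsp = 11/3 tbsp) × 7/6 ÷ 16 tbsp/cup × 190 g/cup ≈ 51 g
ketchup: (3 cup + 12 tbsp = 3.75 cup) × 7/6 × 240 mL/cup = 1050 mL
vegetable broth: (2 cup + 8 tbsp = 2.5 cup) × 7/6 × 240 g/cup = 700 g

breadcrumbs: 12 oz; basmati rice: 51 g; ketchup: 1050 mL; vegetable broth: 700 g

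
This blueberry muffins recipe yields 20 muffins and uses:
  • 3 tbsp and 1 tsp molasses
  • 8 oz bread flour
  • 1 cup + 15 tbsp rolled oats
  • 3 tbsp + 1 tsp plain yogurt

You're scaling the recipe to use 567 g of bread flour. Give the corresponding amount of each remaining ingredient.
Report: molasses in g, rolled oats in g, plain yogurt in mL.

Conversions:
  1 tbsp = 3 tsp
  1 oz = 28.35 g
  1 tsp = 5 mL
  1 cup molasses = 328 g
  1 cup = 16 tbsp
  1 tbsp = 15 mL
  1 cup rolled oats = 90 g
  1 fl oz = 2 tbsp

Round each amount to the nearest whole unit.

molasses: 171 g; rolled oats: 436 g; plain yogurt: 125 mL

The original recipe has 226.8 g of bread flour, so the scaling factor is 567 ÷ 226.8 = 5/2 = 2.5.
molasses: (3 tbsp + 1 tsp = 10/3 tbsp) × 5/2 ÷ 16 tbsp/cup × 328 g/cup ≈ 171 g
rolled oats: (1 cup + 15 tbsp = 1.9375 cup) × 5/2 × 90 g/cup ≈ 436 g
plain yogurt: (3 tbsp + 1 tsp = 10/3 tbsp) × 5/2 × 15 mL/tbsp = 125 mL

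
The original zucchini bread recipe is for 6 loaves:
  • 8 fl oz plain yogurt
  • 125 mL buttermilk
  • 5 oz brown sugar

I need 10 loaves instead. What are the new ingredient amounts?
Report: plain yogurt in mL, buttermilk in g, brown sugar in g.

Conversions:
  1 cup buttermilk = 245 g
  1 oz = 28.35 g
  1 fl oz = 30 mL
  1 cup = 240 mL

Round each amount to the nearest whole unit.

Scaling factor: 10/6 = 5/3.
plain yogurt: 8 fl oz × 5/3 × 30 mL/fl oz = 400 mL
buttermilk: 125 mL × 5/3 ÷ 240 mL/cup × 245 g/cup ≈ 213 g
brown sugar: 5 oz × 5/3 × 28.35 g/oz ≈ 236 g

plain yogurt: 400 mL; buttermilk: 213 g; brown sugar: 236 g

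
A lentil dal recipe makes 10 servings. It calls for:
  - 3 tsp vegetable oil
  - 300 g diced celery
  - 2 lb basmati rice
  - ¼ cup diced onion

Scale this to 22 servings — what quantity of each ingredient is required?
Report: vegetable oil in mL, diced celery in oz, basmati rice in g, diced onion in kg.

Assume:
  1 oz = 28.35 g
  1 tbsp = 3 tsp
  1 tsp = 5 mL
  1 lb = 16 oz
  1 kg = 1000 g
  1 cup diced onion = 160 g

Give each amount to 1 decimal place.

vegetable oil: 33.0 mL; diced celery: 23.3 oz; basmati rice: 1995.8 g; diced onion: 0.1 kg

Scaling factor: 22/10 = 11/5 = 2.2.
vegetable oil: 3 tsp × 11/5 × 5 mL/tsp = 33.0 mL
diced celery: 300 g × 11/5 ÷ 28.35 g/oz ≈ 23.3 oz
basmati rice: 2 lb × 11/5 × 16 oz/lb × 28.35 g/oz ≈ 1995.8 g
diced onion: 0.25 cup × 11/5 × 160 g/cup ÷ 1000 g/kg ≈ 0.1 kg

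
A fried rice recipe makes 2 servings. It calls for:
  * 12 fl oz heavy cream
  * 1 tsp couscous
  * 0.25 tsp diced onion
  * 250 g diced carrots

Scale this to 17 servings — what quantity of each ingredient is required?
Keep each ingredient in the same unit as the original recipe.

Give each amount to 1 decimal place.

Scaling factor: 17/2 = 8.5.
heavy cream: 12 fl oz × 17/2 = 102.0 fl oz
couscous: 1 tsp × 17/2 = 8.5 tsp
diced onion: 0.25 tsp × 17/2 ≈ 2.1 tsp
diced carrots: 250 g × 17/2 = 2125.0 g

heavy cream: 102.0 fl oz; couscous: 8.5 tsp; diced onion: 2.1 tsp; diced carrots: 2125.0 g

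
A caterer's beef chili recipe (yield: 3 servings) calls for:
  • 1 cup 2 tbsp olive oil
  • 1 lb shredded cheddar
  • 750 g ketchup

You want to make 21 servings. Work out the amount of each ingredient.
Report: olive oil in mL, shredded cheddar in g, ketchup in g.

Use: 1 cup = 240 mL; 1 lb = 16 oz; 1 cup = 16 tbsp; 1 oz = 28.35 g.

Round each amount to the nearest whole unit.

olive oil: 1890 mL; shredded cheddar: 3175 g; ketchup: 5250 g

Scaling factor: 21/3 = 7.
olive oil: (1 cup + 2 tbsp = 1.125 cup) × 7 × 240 mL/cup = 1890 mL
shredded cheddar: 1 lb × 7 × 16 oz/lb × 28.35 g/oz ≈ 3175 g
ketchup: 750 g × 7 = 5250 g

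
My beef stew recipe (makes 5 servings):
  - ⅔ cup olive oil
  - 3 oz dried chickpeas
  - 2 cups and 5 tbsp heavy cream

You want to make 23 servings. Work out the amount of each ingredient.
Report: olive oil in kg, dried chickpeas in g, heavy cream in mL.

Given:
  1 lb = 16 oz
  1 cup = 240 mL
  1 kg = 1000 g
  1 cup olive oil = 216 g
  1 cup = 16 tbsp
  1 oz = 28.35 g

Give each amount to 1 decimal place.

olive oil: 0.7 kg; dried chickpeas: 391.2 g; heavy cream: 2553.0 mL

Scaling factor: 23/5 = 4.6.
olive oil: 2/3 cup × 23/5 × 216 g/cup ÷ 1000 g/kg ≈ 0.7 kg
dried chickpeas: 3 oz × 23/5 × 28.35 g/oz ≈ 391.2 g
heavy cream: (2 cup + 5 tbsp = 2.3125 cup) × 23/5 × 240 mL/cup = 2553.0 mL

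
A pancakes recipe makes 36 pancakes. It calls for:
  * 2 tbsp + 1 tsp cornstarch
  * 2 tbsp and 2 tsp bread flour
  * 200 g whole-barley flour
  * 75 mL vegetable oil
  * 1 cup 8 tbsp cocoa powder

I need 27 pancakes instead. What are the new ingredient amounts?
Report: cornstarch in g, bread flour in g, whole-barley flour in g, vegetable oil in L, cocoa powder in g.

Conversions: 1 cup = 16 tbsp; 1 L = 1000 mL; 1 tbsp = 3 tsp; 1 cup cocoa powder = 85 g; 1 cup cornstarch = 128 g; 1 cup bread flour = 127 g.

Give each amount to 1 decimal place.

Scaling factor: 27/36 = 3/4 = 0.75.
cornstarch: (2 tbsp + 1 tsp = 7/3 tbsp) × 3/4 ÷ 16 tbsp/cup × 128 g/cup = 14.0 g
bread flour: (2 tbsp + 2 tsp = 8/3 tbsp) × 3/4 ÷ 16 tbsp/cup × 127 g/cup ≈ 15.9 g
whole-barley flour: 200 g × 3/4 = 150.0 g
vegetable oil: 75 mL × 3/4 ÷ 1000 mL/L ≈ 0.1 L
cocoa powder: (1 cup + 8 tbsp = 1.5 cup) × 3/4 × 85 g/cup ≈ 95.6 g

cornstarch: 14.0 g; bread flour: 15.9 g; whole-barley flour: 150.0 g; vegetable oil: 0.1 L; cocoa powder: 95.6 g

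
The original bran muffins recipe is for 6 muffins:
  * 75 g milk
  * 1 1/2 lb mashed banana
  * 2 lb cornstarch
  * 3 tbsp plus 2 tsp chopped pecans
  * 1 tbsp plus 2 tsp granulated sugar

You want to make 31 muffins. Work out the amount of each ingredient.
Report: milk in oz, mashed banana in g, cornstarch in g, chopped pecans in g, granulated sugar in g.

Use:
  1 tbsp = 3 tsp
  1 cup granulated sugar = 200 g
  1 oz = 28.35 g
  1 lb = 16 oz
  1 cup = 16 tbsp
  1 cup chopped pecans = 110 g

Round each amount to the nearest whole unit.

milk: 14 oz; mashed banana: 3515 g; cornstarch: 4687 g; chopped pecans: 130 g; granulated sugar: 108 g

Scaling factor: 31/6.
milk: 75 g × 31/6 ÷ 28.35 g/oz ≈ 14 oz
mashed banana: 1.5 lb × 31/6 × 16 oz/lb × 28.35 g/oz ≈ 3515 g
cornstarch: 2 lb × 31/6 × 16 oz/lb × 28.35 g/oz ≈ 4687 g
chopped pecans: (3 tbsp + 2 tsp = 11/3 tbsp) × 31/6 ÷ 16 tbsp/cup × 110 g/cup ≈ 130 g
granulated sugar: (1 tbsp + 2 tsp = 5/3 tbsp) × 31/6 ÷ 16 tbsp/cup × 200 g/cup ≈ 108 g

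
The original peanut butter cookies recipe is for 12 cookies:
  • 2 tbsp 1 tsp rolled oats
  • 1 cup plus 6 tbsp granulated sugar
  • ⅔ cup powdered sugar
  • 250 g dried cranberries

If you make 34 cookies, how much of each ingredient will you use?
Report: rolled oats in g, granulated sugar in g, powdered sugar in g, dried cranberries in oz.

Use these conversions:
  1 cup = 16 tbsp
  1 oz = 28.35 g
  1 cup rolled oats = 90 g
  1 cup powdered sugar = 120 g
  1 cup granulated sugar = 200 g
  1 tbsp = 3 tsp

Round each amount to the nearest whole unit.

rolled oats: 37 g; granulated sugar: 779 g; powdered sugar: 227 g; dried cranberries: 25 oz

Scaling factor: 34/12 = 17/6.
rolled oats: (2 tbsp + 1 tsp = 7/3 tbsp) × 17/6 ÷ 16 tbsp/cup × 90 g/cup ≈ 37 g
granulated sugar: (1 cup + 6 tbsp = 1.375 cup) × 17/6 × 200 g/cup ≈ 779 g
powdered sugar: 2/3 cup × 17/6 × 120 g/cup ≈ 227 g
dried cranberries: 250 g × 17/6 ÷ 28.35 g/oz ≈ 25 oz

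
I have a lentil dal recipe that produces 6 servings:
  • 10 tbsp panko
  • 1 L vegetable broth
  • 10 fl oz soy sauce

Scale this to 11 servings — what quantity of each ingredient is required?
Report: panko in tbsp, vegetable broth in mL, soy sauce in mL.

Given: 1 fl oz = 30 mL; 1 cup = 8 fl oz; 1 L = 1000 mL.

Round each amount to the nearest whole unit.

panko: 18 tbsp; vegetable broth: 1833 mL; soy sauce: 550 mL

Scaling factor: 11/6.
panko: 10 tbsp × 11/6 ≈ 18 tbsp
vegetable broth: 1 L × 11/6 × 1000 mL/L ≈ 1833 mL
soy sauce: 10 fl oz × 11/6 × 30 mL/fl oz = 550 mL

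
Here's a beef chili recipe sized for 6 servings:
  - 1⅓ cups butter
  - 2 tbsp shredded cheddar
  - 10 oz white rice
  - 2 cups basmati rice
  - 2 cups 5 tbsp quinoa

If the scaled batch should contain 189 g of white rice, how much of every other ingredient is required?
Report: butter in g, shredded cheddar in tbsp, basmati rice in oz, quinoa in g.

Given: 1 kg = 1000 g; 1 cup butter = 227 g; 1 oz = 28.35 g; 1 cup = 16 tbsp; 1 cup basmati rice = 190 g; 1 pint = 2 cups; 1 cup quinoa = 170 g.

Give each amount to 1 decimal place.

The original recipe has 283.5 g of white rice, so the scaling factor is 189 ÷ 283.5 = 2/3.
butter: 4/3 cup × 2/3 × 227 g/cup ≈ 201.8 g
shredded cheddar: 2 tbsp × 2/3 ≈ 1.3 tbsp
basmati rice: 2 cup × 2/3 × 190 g/cup ÷ 28.35 g/oz ≈ 8.9 oz
quinoa: (2 cup + 5 tbsp = 2.3125 cup) × 2/3 × 170 g/cup ≈ 262.1 g

butter: 201.8 g; shredded cheddar: 1.3 tbsp; basmati rice: 8.9 oz; quinoa: 262.1 g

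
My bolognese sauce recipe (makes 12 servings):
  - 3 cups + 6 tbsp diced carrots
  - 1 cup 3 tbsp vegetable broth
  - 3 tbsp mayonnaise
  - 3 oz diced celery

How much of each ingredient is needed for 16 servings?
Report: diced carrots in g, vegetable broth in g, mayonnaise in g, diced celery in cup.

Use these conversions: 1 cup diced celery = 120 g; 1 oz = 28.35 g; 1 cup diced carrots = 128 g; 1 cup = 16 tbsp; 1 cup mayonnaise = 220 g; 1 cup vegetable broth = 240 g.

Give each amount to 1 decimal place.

Scaling factor: 16/12 = 4/3.
diced carrots: (3 cup + 6 tbsp = 3.375 cup) × 4/3 × 128 g/cup = 576.0 g
vegetable broth: (1 cup + 3 tbsp = 1.1875 cup) × 4/3 × 240 g/cup = 380.0 g
mayonnaise: 3 tbsp × 4/3 ÷ 16 tbsp/cup × 220 g/cup = 55.0 g
diced celery: 3 oz × 4/3 × 28.35 g/oz ÷ 120 g/cup ≈ 0.9 cup

diced carrots: 576.0 g; vegetable broth: 380.0 g; mayonnaise: 55.0 g; diced celery: 0.9 cup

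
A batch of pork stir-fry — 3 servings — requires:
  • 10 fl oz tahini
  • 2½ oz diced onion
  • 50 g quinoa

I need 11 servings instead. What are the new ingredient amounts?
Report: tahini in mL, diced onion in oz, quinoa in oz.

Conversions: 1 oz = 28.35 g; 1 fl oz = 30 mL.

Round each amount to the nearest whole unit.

Scaling factor: 11/3.
tahini: 10 fl oz × 11/3 × 30 mL/fl oz = 1100 mL
diced onion: 2.5 oz × 11/3 ≈ 9 oz
quinoa: 50 g × 11/3 ÷ 28.35 g/oz ≈ 6 oz

tahini: 1100 mL; diced onion: 9 oz; quinoa: 6 oz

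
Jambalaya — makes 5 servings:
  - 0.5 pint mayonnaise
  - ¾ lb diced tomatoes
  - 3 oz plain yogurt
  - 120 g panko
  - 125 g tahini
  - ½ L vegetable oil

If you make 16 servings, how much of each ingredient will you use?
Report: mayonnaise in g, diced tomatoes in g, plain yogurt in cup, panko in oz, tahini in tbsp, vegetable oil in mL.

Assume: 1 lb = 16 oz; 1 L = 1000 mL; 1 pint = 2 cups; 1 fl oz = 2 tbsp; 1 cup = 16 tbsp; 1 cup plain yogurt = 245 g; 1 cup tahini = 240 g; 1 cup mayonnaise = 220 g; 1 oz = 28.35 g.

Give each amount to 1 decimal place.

Scaling factor: 16/5 = 3.2.
mayonnaise: 0.5 pint × 16/5 × 2 cup/pint × 220 g/cup = 704.0 g
diced tomatoes: 0.75 lb × 16/5 × 16 oz/lb × 28.35 g/oz ≈ 1088.6 g
plain yogurt: 3 oz × 16/5 × 28.35 g/oz ÷ 245 g/cup ≈ 1.1 cup
panko: 120 g × 16/5 ÷ 28.35 g/oz ≈ 13.5 oz
tahini: 125 g × 16/5 ÷ 240 g/cup × 16 tbsp/cup ≈ 26.7 tbsp
vegetable oil: 0.5 L × 16/5 × 1000 mL/L = 1600.0 mL

mayonnaise: 704.0 g; diced tomatoes: 1088.6 g; plain yogurt: 1.1 cup; panko: 13.5 oz; tahini: 26.7 tbsp; vegetable oil: 1600.0 mL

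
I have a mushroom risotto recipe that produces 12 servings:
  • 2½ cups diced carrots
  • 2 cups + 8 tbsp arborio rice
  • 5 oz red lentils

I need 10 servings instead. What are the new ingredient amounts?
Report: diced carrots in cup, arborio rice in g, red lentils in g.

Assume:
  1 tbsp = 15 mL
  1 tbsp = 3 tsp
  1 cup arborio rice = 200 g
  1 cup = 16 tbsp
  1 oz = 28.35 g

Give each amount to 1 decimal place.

diced carrots: 2.1 cup; arborio rice: 416.7 g; red lentils: 118.1 g

Scaling factor: 10/12 = 5/6.
diced carrots: 2.5 cup × 5/6 ≈ 2.1 cup
arborio rice: (2 cup + 8 tbsp = 2.5 cup) × 5/6 × 200 g/cup ≈ 416.7 g
red lentils: 5 oz × 5/6 × 28.35 g/oz ≈ 118.1 g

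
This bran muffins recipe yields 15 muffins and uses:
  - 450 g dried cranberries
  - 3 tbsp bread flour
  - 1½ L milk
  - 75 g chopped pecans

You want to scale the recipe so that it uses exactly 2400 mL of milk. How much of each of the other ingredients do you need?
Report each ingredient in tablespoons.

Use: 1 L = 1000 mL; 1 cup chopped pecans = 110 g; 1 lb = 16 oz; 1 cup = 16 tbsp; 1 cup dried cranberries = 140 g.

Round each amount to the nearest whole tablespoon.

The original recipe has 1500 mL of milk, so the scaling factor is 2400 ÷ 1500 = 8/5 = 1.6.
dried cranberries: 450 g × 8/5 ÷ 140 g/cup × 16 tbsp/cup ≈ 82 tbsp
bread flour: 3 tbsp × 8/5 ≈ 5 tbsp
chopped pecans: 75 g × 8/5 ÷ 110 g/cup × 16 tbsp/cup ≈ 17 tbsp

dried cranberries: 82 tbsp; bread flour: 5 tbsp; chopped pecans: 17 tbsp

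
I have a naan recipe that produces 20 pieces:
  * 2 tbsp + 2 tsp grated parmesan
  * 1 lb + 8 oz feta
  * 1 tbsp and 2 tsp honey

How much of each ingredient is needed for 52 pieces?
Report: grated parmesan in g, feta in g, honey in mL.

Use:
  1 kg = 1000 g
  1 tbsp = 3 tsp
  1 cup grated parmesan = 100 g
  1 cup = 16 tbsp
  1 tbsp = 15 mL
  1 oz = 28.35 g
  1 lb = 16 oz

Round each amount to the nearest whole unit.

grated parmesan: 43 g; feta: 1769 g; honey: 65 mL

Scaling factor: 52/20 = 13/5 = 2.6.
grated parmesan: (2 tbsp + 2 tsp = 8/3 tbsp) × 13/5 ÷ 16 tbsp/cup × 100 g/cup ≈ 43 g
feta: (1 lb + 8 oz = 1.5 lb) × 13/5 × 16 oz/lb × 28.35 g/oz ≈ 1769 g
honey: (1 tbsp + 2 tsp = 5/3 tbsp) × 13/5 × 15 mL/tbsp = 65 mL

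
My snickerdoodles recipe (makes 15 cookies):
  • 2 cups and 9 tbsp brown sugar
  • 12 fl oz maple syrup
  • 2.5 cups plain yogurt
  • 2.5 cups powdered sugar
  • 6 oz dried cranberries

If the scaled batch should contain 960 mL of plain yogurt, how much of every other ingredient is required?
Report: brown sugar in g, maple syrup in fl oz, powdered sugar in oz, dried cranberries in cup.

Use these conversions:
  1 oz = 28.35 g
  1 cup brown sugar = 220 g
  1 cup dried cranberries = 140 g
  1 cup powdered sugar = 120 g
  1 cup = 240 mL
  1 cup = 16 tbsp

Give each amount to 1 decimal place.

brown sugar: 902.0 g; maple syrup: 19.2 fl oz; powdered sugar: 16.9 oz; dried cranberries: 1.9 cup

The original recipe has 600 mL of plain yogurt, so the scaling factor is 960 ÷ 600 = 8/5 = 1.6.
brown sugar: (2 cup + 9 tbsp = 2.5625 cup) × 8/5 × 220 g/cup = 902.0 g
maple syrup: 12 fl oz × 8/5 = 19.2 fl oz
powdered sugar: 2.5 cup × 8/5 × 120 g/cup ÷ 28.35 g/oz ≈ 16.9 oz
dried cranberries: 6 oz × 8/5 × 28.35 g/oz ÷ 140 g/cup ≈ 1.9 cup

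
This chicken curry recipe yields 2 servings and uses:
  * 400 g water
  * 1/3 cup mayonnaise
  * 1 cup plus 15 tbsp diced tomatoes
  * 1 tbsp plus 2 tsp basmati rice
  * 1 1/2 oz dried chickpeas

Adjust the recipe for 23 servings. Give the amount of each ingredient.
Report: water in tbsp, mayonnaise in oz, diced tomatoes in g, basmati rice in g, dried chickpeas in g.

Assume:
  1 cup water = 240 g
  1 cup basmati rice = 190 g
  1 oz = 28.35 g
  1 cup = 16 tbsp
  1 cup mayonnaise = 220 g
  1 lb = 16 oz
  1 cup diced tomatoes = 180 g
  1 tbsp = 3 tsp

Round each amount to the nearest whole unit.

Scaling factor: 23/2 = 11.5.
water: 400 g × 23/2 ÷ 240 g/cup × 16 tbsp/cup ≈ 307 tbsp
mayonnaise: 1/3 cup × 23/2 × 220 g/cup ÷ 28.35 g/oz ≈ 30 oz
diced tomatoes: (1 cup + 15 tbsp = 1.9375 cup) × 23/2 × 180 g/cup ≈ 4011 g
basmati rice: (1 tbsp + 2 tsp = 5/3 tbsp) × 23/2 ÷ 16 tbsp/cup × 190 g/cup ≈ 228 g
dried chickpeas: 1.5 oz × 23/2 × 28.35 g/oz ≈ 489 g

water: 307 tbsp; mayonnaise: 30 oz; diced tomatoes: 4011 g; basmati rice: 228 g; dried chickpeas: 489 g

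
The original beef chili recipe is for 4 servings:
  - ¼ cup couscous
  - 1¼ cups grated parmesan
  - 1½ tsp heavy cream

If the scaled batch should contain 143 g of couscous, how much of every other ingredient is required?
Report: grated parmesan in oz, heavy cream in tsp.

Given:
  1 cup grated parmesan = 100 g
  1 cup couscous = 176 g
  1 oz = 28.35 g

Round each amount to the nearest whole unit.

grated parmesan: 14 oz; heavy cream: 5 tsp

The original recipe has 44 g of couscous, so the scaling factor is 143 ÷ 44 = 13/4 = 3.25.
grated parmesan: 1.25 cup × 13/4 × 100 g/cup ÷ 28.35 g/oz ≈ 14 oz
heavy cream: 1.5 tsp × 13/4 ≈ 5 tsp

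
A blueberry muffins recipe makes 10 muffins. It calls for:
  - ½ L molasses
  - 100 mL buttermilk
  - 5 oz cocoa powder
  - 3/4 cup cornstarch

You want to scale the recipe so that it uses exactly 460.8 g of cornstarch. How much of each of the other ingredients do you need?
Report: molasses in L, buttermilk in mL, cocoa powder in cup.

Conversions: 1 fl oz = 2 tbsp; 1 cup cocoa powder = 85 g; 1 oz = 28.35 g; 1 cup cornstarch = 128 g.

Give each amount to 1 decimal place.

molasses: 2.4 L; buttermilk: 480.0 mL; cocoa powder: 8.0 cup

The original recipe has 96 g of cornstarch, so the scaling factor is 460.8 ÷ 96 = 24/5 = 4.8.
molasses: 0.5 L × 24/5 = 2.4 L
buttermilk: 100 mL × 24/5 = 480.0 mL
cocoa powder: 5 oz × 24/5 × 28.35 g/oz ÷ 85 g/cup ≈ 8.0 cup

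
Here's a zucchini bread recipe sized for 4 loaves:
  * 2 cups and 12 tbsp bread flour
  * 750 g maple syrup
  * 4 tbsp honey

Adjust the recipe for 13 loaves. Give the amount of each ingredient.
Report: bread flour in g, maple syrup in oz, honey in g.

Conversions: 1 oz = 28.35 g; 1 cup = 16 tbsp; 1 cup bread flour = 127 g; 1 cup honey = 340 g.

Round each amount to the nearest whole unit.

Scaling factor: 13/4 = 3.25.
bread flour: (2 cup + 12 tbsp = 2.75 cup) × 13/4 × 127 g/cup ≈ 1135 g
maple syrup: 750 g × 13/4 ÷ 28.35 g/oz ≈ 86 oz
honey: 4 tbsp × 13/4 ÷ 16 tbsp/cup × 340 g/cup ≈ 276 g

bread flour: 1135 g; maple syrup: 86 oz; honey: 276 g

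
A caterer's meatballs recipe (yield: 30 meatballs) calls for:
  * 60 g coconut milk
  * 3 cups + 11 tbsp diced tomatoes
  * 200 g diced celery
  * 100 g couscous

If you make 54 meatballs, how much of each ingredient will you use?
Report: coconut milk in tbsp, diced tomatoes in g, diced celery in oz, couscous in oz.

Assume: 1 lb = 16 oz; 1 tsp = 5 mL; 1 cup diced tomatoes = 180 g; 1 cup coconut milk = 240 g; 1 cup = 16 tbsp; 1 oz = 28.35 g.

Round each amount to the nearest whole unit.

coconut milk: 7 tbsp; diced tomatoes: 1195 g; diced celery: 13 oz; couscous: 6 oz

Scaling factor: 54/30 = 9/5 = 1.8.
coconut milk: 60 g × 9/5 ÷ 240 g/cup × 16 tbsp/cup ≈ 7 tbsp
diced tomatoes: (3 cup + 11 tbsp = 3.6875 cup) × 9/5 × 180 g/cup ≈ 1195 g
diced celery: 200 g × 9/5 ÷ 28.35 g/oz ≈ 13 oz
couscous: 100 g × 9/5 ÷ 28.35 g/oz ≈ 6 oz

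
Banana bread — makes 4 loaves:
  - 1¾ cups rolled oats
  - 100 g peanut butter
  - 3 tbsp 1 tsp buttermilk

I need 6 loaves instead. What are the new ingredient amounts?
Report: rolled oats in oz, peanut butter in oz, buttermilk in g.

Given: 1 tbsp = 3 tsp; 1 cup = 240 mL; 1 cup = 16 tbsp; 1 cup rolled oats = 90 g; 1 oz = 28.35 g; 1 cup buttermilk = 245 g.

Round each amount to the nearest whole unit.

Scaling factor: 6/4 = 3/2 = 1.5.
rolled oats: 1.75 cup × 3/2 × 90 g/cup ÷ 28.35 g/oz ≈ 8 oz
peanut butter: 100 g × 3/2 ÷ 28.35 g/oz ≈ 5 oz
buttermilk: (3 tbsp + 1 tsp = 10/3 tbsp) × 3/2 ÷ 16 tbsp/cup × 245 g/cup ≈ 77 g

rolled oats: 8 oz; peanut butter: 5 oz; buttermilk: 77 g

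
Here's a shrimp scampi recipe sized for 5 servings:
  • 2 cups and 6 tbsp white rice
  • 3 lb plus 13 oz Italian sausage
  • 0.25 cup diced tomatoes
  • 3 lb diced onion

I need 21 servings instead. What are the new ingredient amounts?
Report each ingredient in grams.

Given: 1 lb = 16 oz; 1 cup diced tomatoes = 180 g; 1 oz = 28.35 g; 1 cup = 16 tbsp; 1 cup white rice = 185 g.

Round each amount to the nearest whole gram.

white rice: 1845 g; Italian sausage: 7263 g; diced tomatoes: 189 g; diced onion: 5715 g

Scaling factor: 21/5 = 4.2.
white rice: (2 cup + 6 tbsp = 2.375 cup) × 21/5 × 185 g/cup ≈ 1845 g
Italian sausage: (3 lb + 13 oz = 3.8125 lb) × 21/5 × 16 oz/lb × 28.35 g/oz ≈ 7263 g
diced tomatoes: 0.25 cup × 21/5 × 180 g/cup = 189 g
diced onion: 3 lb × 21/5 × 16 oz/lb × 28.35 g/oz ≈ 5715 g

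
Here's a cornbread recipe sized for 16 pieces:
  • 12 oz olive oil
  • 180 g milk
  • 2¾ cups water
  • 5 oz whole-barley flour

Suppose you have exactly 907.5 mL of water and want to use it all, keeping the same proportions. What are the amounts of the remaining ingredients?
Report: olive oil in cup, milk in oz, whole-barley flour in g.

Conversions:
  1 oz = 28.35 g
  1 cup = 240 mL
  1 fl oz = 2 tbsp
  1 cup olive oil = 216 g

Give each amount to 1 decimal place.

olive oil: 2.2 cup; milk: 8.7 oz; whole-barley flour: 194.9 g

The original recipe has 660 mL of water, so the scaling factor is 907.5 ÷ 660 = 11/8 = 1.375.
olive oil: 12 oz × 11/8 × 28.35 g/oz ÷ 216 g/cup ≈ 2.2 cup
milk: 180 g × 11/8 ÷ 28.35 g/oz ≈ 8.7 oz
whole-barley flour: 5 oz × 11/8 × 28.35 g/oz ≈ 194.9 g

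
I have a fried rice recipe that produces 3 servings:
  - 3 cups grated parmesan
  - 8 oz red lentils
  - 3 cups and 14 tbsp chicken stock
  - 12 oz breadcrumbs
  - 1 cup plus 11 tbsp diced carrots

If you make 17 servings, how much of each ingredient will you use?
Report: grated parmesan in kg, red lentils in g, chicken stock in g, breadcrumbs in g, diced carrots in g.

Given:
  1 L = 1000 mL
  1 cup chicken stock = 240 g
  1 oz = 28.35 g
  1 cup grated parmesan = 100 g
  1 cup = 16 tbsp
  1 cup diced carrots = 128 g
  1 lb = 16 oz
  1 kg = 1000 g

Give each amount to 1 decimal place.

grated parmesan: 1.7 kg; red lentils: 1285.2 g; chicken stock: 5270.0 g; breadcrumbs: 1927.8 g; diced carrots: 1224.0 g

Scaling factor: 17/3.
grated parmesan: 3 cup × 17/3 × 100 g/cup ÷ 1000 g/kg = 1.7 kg
red lentils: 8 oz × 17/3 × 28.35 g/oz = 1285.2 g
chicken stock: (3 cup + 14 tbsp = 3.875 cup) × 17/3 × 240 g/cup = 5270.0 g
breadcrumbs: 12 oz × 17/3 × 28.35 g/oz = 1927.8 g
diced carrots: (1 cup + 11 tbsp = 1.6875 cup) × 17/3 × 128 g/cup = 1224.0 g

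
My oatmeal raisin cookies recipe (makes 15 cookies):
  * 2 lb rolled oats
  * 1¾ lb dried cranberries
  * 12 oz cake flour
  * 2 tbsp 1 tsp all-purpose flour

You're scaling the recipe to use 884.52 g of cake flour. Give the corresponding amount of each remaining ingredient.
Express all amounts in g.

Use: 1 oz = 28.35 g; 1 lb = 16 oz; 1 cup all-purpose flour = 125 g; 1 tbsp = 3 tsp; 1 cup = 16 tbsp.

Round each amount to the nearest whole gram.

The original recipe has 340.2 g of cake flour, so the scaling factor is 884.52 ÷ 340.2 = 13/5 = 2.6.
rolled oats: 2 lb × 13/5 × 16 oz/lb × 28.35 g/oz ≈ 2359 g
dried cranberries: 1.75 lb × 13/5 × 16 oz/lb × 28.35 g/oz ≈ 2064 g
all-purpose flour: (2 tbsp + 1 tsp = 7/3 tbsp) × 13/5 ÷ 16 tbsp/cup × 125 g/cup ≈ 47 g

rolled oats: 2359 g; dried cranberries: 2064 g; all-purpose flour: 47 g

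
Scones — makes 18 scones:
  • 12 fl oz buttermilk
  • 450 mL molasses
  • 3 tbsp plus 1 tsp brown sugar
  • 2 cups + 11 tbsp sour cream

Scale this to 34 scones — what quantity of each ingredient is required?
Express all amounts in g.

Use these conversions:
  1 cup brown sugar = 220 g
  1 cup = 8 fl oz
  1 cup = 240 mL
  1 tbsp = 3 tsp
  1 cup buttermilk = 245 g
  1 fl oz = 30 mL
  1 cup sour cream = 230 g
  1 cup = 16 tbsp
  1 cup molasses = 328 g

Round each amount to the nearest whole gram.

buttermilk: 694 g; molasses: 1162 g; brown sugar: 87 g; sour cream: 1168 g

Scaling factor: 34/18 = 17/9.
buttermilk: 12 fl oz × 17/9 ÷ 8 fl oz/cup × 245 g/cup ≈ 694 g
molasses: 450 mL × 17/9 ÷ 240 mL/cup × 328 g/cup ≈ 1162 g
brown sugar: (3 tbsp + 1 tsp = 10/3 tbsp) × 17/9 ÷ 16 tbsp/cup × 220 g/cup ≈ 87 g
sour cream: (2 cup + 11 tbsp = 2.6875 cup) × 17/9 × 230 g/cup ≈ 1168 g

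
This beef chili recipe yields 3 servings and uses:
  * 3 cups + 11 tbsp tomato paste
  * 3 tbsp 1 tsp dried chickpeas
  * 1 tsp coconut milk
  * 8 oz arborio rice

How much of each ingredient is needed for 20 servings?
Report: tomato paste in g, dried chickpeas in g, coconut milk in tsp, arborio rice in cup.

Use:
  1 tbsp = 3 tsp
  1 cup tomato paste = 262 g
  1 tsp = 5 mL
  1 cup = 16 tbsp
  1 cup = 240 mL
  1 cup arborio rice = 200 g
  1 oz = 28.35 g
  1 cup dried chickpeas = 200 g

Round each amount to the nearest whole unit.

tomato paste: 6441 g; dried chickpeas: 278 g; coconut milk: 7 tsp; arborio rice: 8 cup

Scaling factor: 20/3.
tomato paste: (3 cup + 11 tbsp = 3.6875 cup) × 20/3 × 262 g/cup ≈ 6441 g
dried chickpeas: (3 tbsp + 1 tsp = 10/3 tbsp) × 20/3 ÷ 16 tbsp/cup × 200 g/cup ≈ 278 g
coconut milk: 1 tsp × 20/3 ≈ 7 tsp
arborio rice: 8 oz × 20/3 × 28.35 g/oz ÷ 200 g/cup ≈ 8 cup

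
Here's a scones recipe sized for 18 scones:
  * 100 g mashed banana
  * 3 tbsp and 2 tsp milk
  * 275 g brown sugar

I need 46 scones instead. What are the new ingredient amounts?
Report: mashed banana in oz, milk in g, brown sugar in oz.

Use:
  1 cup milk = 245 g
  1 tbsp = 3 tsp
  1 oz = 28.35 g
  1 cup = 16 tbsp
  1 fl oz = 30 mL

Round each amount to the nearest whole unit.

Scaling factor: 46/18 = 23/9.
mashed banana: 100 g × 23/9 ÷ 28.35 g/oz ≈ 9 oz
milk: (3 tbsp + 2 tsp = 11/3 tbsp) × 23/9 ÷ 16 tbsp/cup × 245 g/cup ≈ 143 g
brown sugar: 275 g × 23/9 ÷ 28.35 g/oz ≈ 25 oz

mashed banana: 9 oz; milk: 143 g; brown sugar: 25 oz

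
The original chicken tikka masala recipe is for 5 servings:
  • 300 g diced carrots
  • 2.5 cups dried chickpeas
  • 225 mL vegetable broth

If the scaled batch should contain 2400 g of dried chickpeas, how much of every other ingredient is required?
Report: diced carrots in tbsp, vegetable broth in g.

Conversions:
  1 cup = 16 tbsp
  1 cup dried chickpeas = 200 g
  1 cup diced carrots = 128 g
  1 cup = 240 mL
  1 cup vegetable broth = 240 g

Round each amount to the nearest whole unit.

The original recipe has 500 g of dried chickpeas, so the scaling factor is 2400 ÷ 500 = 24/5 = 4.8.
diced carrots: 300 g × 24/5 ÷ 128 g/cup × 16 tbsp/cup = 180 tbsp
vegetable broth: 225 mL × 24/5 ÷ 240 mL/cup × 240 g/cup = 1080 g

diced carrots: 180 tbsp; vegetable broth: 1080 g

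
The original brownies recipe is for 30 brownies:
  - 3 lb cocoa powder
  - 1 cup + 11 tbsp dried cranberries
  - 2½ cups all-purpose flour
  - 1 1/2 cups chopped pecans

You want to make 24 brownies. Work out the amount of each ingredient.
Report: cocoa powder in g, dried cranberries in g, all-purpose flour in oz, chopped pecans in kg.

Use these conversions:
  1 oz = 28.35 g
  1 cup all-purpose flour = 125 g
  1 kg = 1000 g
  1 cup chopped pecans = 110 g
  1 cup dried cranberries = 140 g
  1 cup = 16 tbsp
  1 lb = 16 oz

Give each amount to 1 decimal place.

Scaling factor: 24/30 = 4/5 = 0.8.
cocoa powder: 3 lb × 4/5 × 16 oz/lb × 28.35 g/oz ≈ 1088.6 g
dried cranberries: (1 cup + 11 tbsp = 1.6875 cup) × 4/5 × 140 g/cup = 189.0 g
all-purpose flour: 2.5 cup × 4/5 × 125 g/cup ÷ 28.35 g/oz ≈ 8.8 oz
chopped pecans: 1.5 cup × 4/5 × 110 g/cup ÷ 1000 g/kg ≈ 0.1 kg

cocoa powder: 1088.6 g; dried cranberries: 189.0 g; all-purpose flour: 8.8 oz; chopped pecans: 0.1 kg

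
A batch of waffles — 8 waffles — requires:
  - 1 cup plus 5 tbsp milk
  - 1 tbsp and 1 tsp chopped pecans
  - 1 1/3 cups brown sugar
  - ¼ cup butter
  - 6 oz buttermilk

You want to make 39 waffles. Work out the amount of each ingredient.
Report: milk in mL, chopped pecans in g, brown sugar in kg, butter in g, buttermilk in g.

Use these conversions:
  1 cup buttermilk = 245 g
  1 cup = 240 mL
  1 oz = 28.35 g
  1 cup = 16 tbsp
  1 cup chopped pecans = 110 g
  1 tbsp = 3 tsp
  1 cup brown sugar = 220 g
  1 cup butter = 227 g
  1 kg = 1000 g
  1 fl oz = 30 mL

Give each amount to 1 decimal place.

Scaling factor: 39/8 = 4.875.
milk: (1 cup + 5 tbsp = 1.3125 cup) × 39/8 × 240 mL/cup ≈ 1535.6 mL
chopped pecans: (1 tbsp + 1 tsp = 4/3 tbsp) × 39/8 ÷ 16 tbsp/cup × 110 g/cup ≈ 44.7 g
brown sugar: 4/3 cup × 39/8 × 220 g/cup ÷ 1000 g/kg ≈ 1.4 kg
butter: 0.25 cup × 39/8 × 227 g/cup ≈ 276.7 g
buttermilk: 6 oz × 39/8 × 28.35 g/oz ≈ 829.2 g

milk: 1535.6 mL; chopped pecans: 44.7 g; brown sugar: 1.4 kg; butter: 276.7 g; buttermilk: 829.2 g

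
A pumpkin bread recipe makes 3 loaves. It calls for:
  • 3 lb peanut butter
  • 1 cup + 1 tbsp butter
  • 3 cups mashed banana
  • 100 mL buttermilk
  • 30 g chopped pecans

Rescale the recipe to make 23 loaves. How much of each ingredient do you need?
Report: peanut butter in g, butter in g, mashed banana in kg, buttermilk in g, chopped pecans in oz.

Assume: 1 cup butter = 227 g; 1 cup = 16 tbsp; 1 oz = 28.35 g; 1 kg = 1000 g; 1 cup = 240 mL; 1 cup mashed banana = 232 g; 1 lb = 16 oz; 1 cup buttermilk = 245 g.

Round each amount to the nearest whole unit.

peanut butter: 10433 g; butter: 1849 g; mashed banana: 5 kg; buttermilk: 783 g; chopped pecans: 8 oz

Scaling factor: 23/3.
peanut butter: 3 lb × 23/3 × 16 oz/lb × 28.35 g/oz ≈ 10433 g
butter: (1 cup + 1 tbsp = 1.0625 cup) × 23/3 × 227 g/cup ≈ 1849 g
mashed banana: 3 cup × 23/3 × 232 g/cup ÷ 1000 g/kg ≈ 5 kg
buttermilk: 100 mL × 23/3 ÷ 240 mL/cup × 245 g/cup ≈ 783 g
chopped pecans: 30 g × 23/3 ÷ 28.35 g/oz ≈ 8 oz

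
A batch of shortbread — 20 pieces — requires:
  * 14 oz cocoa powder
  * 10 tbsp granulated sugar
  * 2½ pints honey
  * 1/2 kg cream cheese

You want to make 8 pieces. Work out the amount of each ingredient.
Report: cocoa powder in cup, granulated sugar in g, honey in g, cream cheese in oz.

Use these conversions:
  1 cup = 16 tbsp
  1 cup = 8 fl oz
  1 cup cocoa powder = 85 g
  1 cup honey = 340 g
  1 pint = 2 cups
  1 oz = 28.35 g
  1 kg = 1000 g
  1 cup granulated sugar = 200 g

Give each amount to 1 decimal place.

cocoa powder: 1.9 cup; granulated sugar: 50.0 g; honey: 680.0 g; cream cheese: 7.1 oz

Scaling factor: 8/20 = 2/5 = 0.4.
cocoa powder: 14 oz × 2/5 × 28.35 g/oz ÷ 85 g/cup ≈ 1.9 cup
granulated sugar: 10 tbsp × 2/5 ÷ 16 tbsp/cup × 200 g/cup = 50.0 g
honey: 2.5 pint × 2/5 × 2 cup/pint × 340 g/cup = 680.0 g
cream cheese: 0.5 kg × 2/5 × 1000 g/kg ÷ 28.35 g/oz ≈ 7.1 oz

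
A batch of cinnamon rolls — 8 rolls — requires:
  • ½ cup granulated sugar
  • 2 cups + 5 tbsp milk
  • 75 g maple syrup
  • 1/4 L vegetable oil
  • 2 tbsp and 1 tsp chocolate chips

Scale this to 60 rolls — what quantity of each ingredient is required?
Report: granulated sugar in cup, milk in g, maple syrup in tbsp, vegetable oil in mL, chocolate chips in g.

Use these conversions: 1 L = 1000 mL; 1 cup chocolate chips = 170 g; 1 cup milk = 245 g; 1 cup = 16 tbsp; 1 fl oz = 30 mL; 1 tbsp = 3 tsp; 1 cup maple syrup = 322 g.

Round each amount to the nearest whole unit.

granulated sugar: 4 cup; milk: 4249 g; maple syrup: 28 tbsp; vegetable oil: 1875 mL; chocolate chips: 186 g

Scaling factor: 60/8 = 15/2 = 7.5.
granulated sugar: 0.5 cup × 15/2 ≈ 4 cup
milk: (2 cup + 5 tbsp = 2.3125 cup) × 15/2 × 245 g/cup ≈ 4249 g
maple syrup: 75 g × 15/2 ÷ 322 g/cup × 16 tbsp/cup ≈ 28 tbsp
vegetable oil: 0.25 L × 15/2 × 1000 mL/L = 1875 mL
chocolate chips: (2 tbsp + 1 tsp = 7/3 tbsp) × 15/2 ÷ 16 tbsp/cup × 170 g/cup ≈ 186 g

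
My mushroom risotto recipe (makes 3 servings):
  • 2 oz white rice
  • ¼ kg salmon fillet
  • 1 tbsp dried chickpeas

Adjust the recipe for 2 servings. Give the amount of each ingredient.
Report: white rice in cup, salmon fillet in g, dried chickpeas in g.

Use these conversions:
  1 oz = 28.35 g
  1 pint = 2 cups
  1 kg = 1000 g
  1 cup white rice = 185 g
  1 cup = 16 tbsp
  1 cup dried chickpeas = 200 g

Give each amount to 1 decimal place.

white rice: 0.2 cup; salmon fillet: 166.7 g; dried chickpeas: 8.3 g

Scaling factor: 2/3.
white rice: 2 oz × 2/3 × 28.35 g/oz ÷ 185 g/cup ≈ 0.2 cup
salmon fillet: 0.25 kg × 2/3 × 1000 g/kg ≈ 166.7 g
dried chickpeas: 1 tbsp × 2/3 ÷ 16 tbsp/cup × 200 g/cup ≈ 8.3 g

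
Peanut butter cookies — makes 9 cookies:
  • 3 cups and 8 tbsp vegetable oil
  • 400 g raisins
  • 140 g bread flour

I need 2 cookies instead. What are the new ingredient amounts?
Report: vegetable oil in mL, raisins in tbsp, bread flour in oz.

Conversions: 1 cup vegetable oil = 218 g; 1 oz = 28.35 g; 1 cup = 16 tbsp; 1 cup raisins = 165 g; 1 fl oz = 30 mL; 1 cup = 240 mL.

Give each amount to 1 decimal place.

Scaling factor: 2/9.
vegetable oil: (3 cup + 8 tbsp = 3.5 cup) × 2/9 × 240 mL/cup ≈ 186.7 mL
raisins: 400 g × 2/9 ÷ 165 g/cup × 16 tbsp/cup ≈ 8.6 tbsp
bread flour: 140 g × 2/9 ÷ 28.35 g/oz ≈ 1.1 oz

vegetable oil: 186.7 mL; raisins: 8.6 tbsp; bread flour: 1.1 oz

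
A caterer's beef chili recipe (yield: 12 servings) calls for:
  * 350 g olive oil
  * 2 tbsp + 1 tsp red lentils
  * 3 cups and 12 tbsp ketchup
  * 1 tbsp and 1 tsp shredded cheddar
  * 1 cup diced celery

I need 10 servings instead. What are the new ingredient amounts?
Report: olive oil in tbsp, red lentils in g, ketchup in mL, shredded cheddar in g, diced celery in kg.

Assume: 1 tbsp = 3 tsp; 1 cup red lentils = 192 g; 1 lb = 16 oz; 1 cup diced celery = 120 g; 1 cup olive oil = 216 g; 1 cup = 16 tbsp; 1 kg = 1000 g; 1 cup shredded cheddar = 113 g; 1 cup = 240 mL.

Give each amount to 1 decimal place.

olive oil: 21.6 tbsp; red lentils: 23.3 g; ketchup: 750.0 mL; shredded cheddar: 7.8 g; diced celery: 0.1 kg

Scaling factor: 10/12 = 5/6.
olive oil: 350 g × 5/6 ÷ 216 g/cup × 16 tbsp/cup ≈ 21.6 tbsp
red lentils: (2 tbsp + 1 tsp = 7/3 tbsp) × 5/6 ÷ 16 tbsp/cup × 192 g/cup ≈ 23.3 g
ketchup: (3 cup + 12 tbsp = 3.75 cup) × 5/6 × 240 mL/cup = 750.0 mL
shredded cheddar: (1 tbsp + 1 tsp = 4/3 tbsp) × 5/6 ÷ 16 tbsp/cup × 113 g/cup ≈ 7.8 g
diced celery: 1 cup × 5/6 × 120 g/cup ÷ 1000 g/kg = 0.1 kg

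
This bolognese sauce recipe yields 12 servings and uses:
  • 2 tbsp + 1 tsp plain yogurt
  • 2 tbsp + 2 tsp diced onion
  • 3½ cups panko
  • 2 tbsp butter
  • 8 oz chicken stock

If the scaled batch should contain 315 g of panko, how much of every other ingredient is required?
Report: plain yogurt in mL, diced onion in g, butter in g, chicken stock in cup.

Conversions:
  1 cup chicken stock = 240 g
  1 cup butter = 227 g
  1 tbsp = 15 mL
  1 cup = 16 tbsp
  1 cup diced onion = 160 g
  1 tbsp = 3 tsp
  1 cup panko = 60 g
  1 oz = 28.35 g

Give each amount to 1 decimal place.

The original recipe has 210 g of panko, so the scaling factor is 315 ÷ 210 = 3/2 = 1.5.
plain yogurt: (2 tbsp + 1 tsp = 7/3 tbsp) × 3/2 × 15 mL/tbsp = 52.5 mL
diced onion: (2 tbsp + 2 tsp = 8/3 tbsp) × 3/2 ÷ 16 tbsp/cup × 160 g/cup = 40.0 g
butter: 2 tbsp × 3/2 ÷ 16 tbsp/cup × 227 g/cup ≈ 42.6 g
chicken stock: 8 oz × 3/2 × 28.35 g/oz ÷ 240 g/cup ≈ 1.4 cup

plain yogurt: 52.5 mL; diced onion: 40.0 g; butter: 42.6 g; chicken stock: 1.4 cup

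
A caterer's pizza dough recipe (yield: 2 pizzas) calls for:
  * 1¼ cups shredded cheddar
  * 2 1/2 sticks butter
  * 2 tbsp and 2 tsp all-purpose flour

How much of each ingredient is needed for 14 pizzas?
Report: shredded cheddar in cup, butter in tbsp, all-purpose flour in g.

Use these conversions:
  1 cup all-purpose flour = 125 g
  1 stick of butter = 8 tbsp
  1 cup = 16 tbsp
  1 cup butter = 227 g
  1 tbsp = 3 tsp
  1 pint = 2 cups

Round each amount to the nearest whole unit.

Scaling factor: 14/2 = 7.
shredded cheddar: 1.25 cup × 7 ≈ 9 cup
butter: 2.5 stick × 7 × 8 tbsp/stick = 140 tbsp
all-purpose flour: (2 tbsp + 2 tsp = 8/3 tbsp) × 7 ÷ 16 tbsp/cup × 125 g/cup ≈ 146 g

shredded cheddar: 9 cup; butter: 140 tbsp; all-purpose flour: 146 g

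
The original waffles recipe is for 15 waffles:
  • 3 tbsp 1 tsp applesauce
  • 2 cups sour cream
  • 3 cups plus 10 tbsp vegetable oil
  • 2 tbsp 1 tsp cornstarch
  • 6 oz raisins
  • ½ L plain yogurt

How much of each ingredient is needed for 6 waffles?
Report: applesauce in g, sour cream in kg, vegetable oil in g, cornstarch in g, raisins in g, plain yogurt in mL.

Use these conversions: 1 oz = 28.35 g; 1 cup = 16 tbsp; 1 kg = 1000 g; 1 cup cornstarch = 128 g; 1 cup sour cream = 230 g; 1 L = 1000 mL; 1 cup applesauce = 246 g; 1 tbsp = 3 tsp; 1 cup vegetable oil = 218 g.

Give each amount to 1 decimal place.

Scaling factor: 6/15 = 2/5 = 0.4.
applesauce: (3 tbsp + 1 tsp = 10/3 tbsp) × 2/5 ÷ 16 tbsp/cup × 246 g/cup = 20.5 g
sour cream: 2 cup × 2/5 × 230 g/cup ÷ 1000 g/kg ≈ 0.2 kg
vegetable oil: (3 cup + 10 tbsp = 3.625 cup) × 2/5 × 218 g/cup = 316.1 g
cornstarch: (2 tbsp + 1 tsp = 7/3 tbsp) × 2/5 ÷ 16 tbsp/cup × 128 g/cup ≈ 7.5 g
raisins: 6 oz × 2/5 × 28.35 g/oz ≈ 68.0 g
plain yogurt: 0.5 L × 2/5 × 1000 mL/L = 200.0 mL

applesauce: 20.5 g; sour cream: 0.2 kg; vegetable oil: 316.1 g; cornstarch: 7.5 g; raisins: 68.0 g; plain yogurt: 200.0 mL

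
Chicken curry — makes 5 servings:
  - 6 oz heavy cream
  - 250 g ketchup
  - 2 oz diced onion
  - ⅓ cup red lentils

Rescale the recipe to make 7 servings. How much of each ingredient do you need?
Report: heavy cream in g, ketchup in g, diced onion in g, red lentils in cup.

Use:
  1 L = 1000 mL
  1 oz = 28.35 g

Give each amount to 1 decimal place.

Scaling factor: 7/5 = 1.4.
heavy cream: 6 oz × 7/5 × 28.35 g/oz ≈ 238.1 g
ketchup: 250 g × 7/5 = 350.0 g
diced onion: 2 oz × 7/5 × 28.35 g/oz ≈ 79.4 g
red lentils: 1/3 cup × 7/5 ≈ 0.5 cup

heavy cream: 238.1 g; ketchup: 350.0 g; diced onion: 79.4 g; red lentils: 0.5 cup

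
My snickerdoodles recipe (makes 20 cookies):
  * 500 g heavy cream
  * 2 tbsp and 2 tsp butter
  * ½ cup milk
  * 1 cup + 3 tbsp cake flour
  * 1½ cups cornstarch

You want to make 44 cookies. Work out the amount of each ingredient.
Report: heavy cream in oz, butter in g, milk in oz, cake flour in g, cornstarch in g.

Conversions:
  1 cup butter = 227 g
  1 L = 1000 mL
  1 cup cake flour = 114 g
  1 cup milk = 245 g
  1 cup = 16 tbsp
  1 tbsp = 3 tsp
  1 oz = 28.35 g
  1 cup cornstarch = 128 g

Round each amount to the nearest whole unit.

heavy cream: 39 oz; butter: 83 g; milk: 10 oz; cake flour: 298 g; cornstarch: 422 g

Scaling factor: 44/20 = 11/5 = 2.2.
heavy cream: 500 g × 11/5 ÷ 28.35 g/oz ≈ 39 oz
butter: (2 tbsp + 2 tsp = 8/3 tbsp) × 11/5 ÷ 16 tbsp/cup × 227 g/cup ≈ 83 g
milk: 0.5 cup × 11/5 × 245 g/cup ÷ 28.35 g/oz ≈ 10 oz
cake flour: (1 cup + 3 tbsp = 1.1875 cup) × 11/5 × 114 g/cup ≈ 298 g
cornstarch: 1.5 cup × 11/5 × 128 g/cup ≈ 422 g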